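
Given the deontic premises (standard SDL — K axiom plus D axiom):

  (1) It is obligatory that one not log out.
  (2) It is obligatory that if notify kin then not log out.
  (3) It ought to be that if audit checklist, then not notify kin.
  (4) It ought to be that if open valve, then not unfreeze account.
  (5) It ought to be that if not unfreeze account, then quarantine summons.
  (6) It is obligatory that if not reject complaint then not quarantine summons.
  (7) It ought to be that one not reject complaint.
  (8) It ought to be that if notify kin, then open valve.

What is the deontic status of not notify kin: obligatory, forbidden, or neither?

From premise 7 we have O(¬reject_complaint).
Premise 6 is O(¬reject_complaint → ¬quarantine_summons); since O(¬reject_complaint), deontic closure gives O(¬quarantine_summons).
Premise 5, O(¬unfreeze_account → quarantine_summons), contraposes to O(¬quarantine_summons → unfreeze_account); with O(¬quarantine_summons) we get O(unfreeze_account).
Premise 4 is O(open_valve → ¬unfreeze_account); contrapositively O(unfreeze_account → ¬open_valve). Since O(unfreeze_account) holds, K gives O(¬open_valve).
The contrapositive of premise 8 (O(notify_kin → open_valve)) is O(¬open_valve → ¬notify_kin), and O(¬open_valve) is already established, so O(¬notify_kin).
Premises 1, 2, 3 do not contribute to this derivation.
Hence ¬notify_kin is obligatory.

Obligatory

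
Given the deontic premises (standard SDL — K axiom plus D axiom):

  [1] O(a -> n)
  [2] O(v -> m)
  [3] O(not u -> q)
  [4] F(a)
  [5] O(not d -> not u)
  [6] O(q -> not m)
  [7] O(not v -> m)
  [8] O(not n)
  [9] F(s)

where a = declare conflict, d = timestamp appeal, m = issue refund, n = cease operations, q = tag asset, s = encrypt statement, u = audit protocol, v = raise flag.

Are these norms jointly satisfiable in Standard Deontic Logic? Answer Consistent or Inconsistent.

Consistent

Premise 1 is O(a -> n), but O(a) is not derivable from the premises, so it does not yield O(n).
So O(n) is not derivable, and the apparent clash with O(not n) does not arise.
A world satisfying every obligation exists (e.g. a=false, d=true, m=true, n=false, q=false, s=false, u=true, v=false); no atom is both obligatory and forbidden, so the set is consistent.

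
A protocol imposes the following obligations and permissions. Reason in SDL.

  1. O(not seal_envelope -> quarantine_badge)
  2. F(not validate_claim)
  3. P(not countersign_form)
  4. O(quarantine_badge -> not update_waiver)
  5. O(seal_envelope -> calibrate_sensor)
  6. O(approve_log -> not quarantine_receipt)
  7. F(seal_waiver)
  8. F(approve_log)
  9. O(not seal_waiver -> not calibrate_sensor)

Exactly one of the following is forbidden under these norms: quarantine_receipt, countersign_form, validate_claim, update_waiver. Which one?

update_waiver

F(seal_waiver) at premise 7 means O(not seal_waiver).
Applying K to premise 9 (O(not seal_waiver -> not calibrate_sensor)) and O(not seal_waiver) yields O(not calibrate_sensor).
The contrapositive of premise 5 (O(seal_envelope -> calibrate_sensor)) is O(not calibrate_sensor -> not seal_envelope), and O(not calibrate_sensor) is already established, so O(not seal_envelope).
With premise 1, O(not seal_envelope -> quarantine_badge), the K-axiom yields O(quarantine_badge).
Applying K to premise 4 (O(quarantine_badge -> not update_waiver)) and O(quarantine_badge) yields O(not update_waiver).
So O(not update_waiver) holds, i.e. update_waiver is forbidden. None of the other listed options is forbidden under the premises.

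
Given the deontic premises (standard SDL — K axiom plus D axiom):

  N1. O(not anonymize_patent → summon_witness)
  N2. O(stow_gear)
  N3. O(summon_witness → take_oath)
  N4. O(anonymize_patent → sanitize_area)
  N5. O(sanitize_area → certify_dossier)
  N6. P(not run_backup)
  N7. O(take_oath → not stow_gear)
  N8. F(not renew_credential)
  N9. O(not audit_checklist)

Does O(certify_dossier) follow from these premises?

From premise 2 we have O(stow_gear).
Premise 7, O(take_oath → not stow_gear), contraposes to O(stow_gear → not take_oath); with O(stow_gear) we get O(not take_oath).
Premise 3 is O(summon_witness → take_oath); contrapositively O(not take_oath → not summon_witness). Since O(not take_oath) holds, K gives O(not summon_witness).
Premise 1, O(not anonymize_patent → summon_witness), contraposes to O(not summon_witness → anonymize_patent); with O(not summon_witness) we get O(anonymize_patent).
From O(anonymize_patent) and premise 4, O(anonymize_patent → sanitize_area), we obtain O(sanitize_area).
Premise 5 is O(sanitize_area → certify_dossier); since O(sanitize_area), deontic closure gives O(certify_dossier).
Premises 6, 8, 9 do not contribute to this derivation.
So O(certify_dossier) follows.

Yes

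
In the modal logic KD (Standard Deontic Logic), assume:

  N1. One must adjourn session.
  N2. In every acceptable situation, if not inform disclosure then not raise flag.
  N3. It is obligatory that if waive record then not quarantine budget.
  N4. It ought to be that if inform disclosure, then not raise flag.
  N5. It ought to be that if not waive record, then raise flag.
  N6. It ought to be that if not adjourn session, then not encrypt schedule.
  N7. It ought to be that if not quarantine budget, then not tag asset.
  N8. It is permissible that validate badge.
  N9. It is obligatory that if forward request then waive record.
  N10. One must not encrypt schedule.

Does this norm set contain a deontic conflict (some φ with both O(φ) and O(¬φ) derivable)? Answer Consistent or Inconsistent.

Premise 6 is O(¬adjourn_session → ¬encrypt_schedule); even if O(¬encrypt_schedule) held, inferring O(¬adjourn_session) would be affirming the consequent — invalid.
So O(¬adjourn_session) is not derivable, and the apparent clash with O(adjourn_session) does not arise.
A world satisfying every obligation exists (e.g. adjourn_session=true, encrypt_schedule=false, forward_request=false, inform_disclosure=false, quarantine_budget=false, raise_flag=false, tag_asset=false, validate_badge=false, waive_record=true); no atom is both obligatory and forbidden, so the set is consistent.

Consistent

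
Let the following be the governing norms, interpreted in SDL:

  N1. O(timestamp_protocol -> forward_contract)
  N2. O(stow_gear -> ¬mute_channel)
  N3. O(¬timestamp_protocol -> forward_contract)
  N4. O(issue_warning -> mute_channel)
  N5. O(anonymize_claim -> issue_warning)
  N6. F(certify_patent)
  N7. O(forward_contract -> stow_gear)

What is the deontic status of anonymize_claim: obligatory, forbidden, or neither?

Forbidden

Premises 1 and 3 are O(timestamp_protocol -> forward_contract) and O(¬timestamp_protocol -> forward_contract); every ideal world satisfies timestamp_protocol or ¬timestamp_protocol, so in either case forward_contract holds — hence O(forward_contract).
Applying K to premise 7 (O(forward_contract -> stow_gear)) and O(forward_contract) yields O(stow_gear).
Premise 2 is O(stow_gear -> ¬mute_channel); since O(stow_gear), deontic closure gives O(¬mute_channel).
The contrapositive of premise 4 (O(issue_warning -> mute_channel)) is O(¬mute_channel -> ¬issue_warning), and O(¬mute_channel) is already established, so O(¬issue_warning).
Premise 5, O(anonymize_claim -> issue_warning), contraposes to O(¬issue_warning -> ¬anonymize_claim); with O(¬issue_warning) we get O(¬anonymize_claim).
Premise 6 does not contribute to this derivation.
Thus O(¬anonymize_claim), which is F(anonymize_claim): anonymize_claim is forbidden.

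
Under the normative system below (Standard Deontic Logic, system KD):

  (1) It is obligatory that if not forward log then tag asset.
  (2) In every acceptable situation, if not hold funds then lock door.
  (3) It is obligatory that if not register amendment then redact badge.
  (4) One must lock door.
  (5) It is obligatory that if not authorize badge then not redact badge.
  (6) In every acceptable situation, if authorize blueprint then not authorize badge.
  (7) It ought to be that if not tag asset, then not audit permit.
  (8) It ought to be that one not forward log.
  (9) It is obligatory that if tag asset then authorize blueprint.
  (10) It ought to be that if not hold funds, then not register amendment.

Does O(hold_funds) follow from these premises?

Premise 8 gives O(¬forward_log).
From O(¬forward_log) and premise 1, O(¬forward_log → tag_asset), we obtain O(tag_asset).
From O(tag_asset) and premise 9, O(tag_asset → authorize_blueprint), we obtain O(authorize_blueprint).
Applying K to premise 6 (O(authorize_blueprint → ¬authorize_badge)) and O(authorize_blueprint) yields O(¬authorize_badge).
From O(¬authorize_badge) and premise 5, O(¬authorize_badge → ¬redact_badge), we obtain O(¬redact_badge).
The contrapositive of premise 3 (O(¬register_amendment → redact_badge)) is O(¬redact_badge → register_amendment), and O(¬redact_badge) is already established, so O(register_amendment).
Premise 10, O(¬hold_funds → ¬register_amendment), contraposes to O(register_amendment → hold_funds); with O(register_amendment) we get O(hold_funds).
Premises 2, 4, 7 do not contribute to this derivation.
So O(hold_funds) follows.

Yes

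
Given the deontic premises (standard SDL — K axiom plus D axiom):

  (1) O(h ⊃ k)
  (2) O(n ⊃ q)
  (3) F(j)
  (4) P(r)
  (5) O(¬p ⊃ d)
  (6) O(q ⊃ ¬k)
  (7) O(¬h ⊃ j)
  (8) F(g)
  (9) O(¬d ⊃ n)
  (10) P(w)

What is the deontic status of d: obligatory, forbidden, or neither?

F(j) at premise 3 means O(¬j).
The contrapositive of premise 7 (O(¬h ⊃ j)) is O(¬j ⊃ h), and O(¬j) is already established, so O(h).
From O(h) and premise 1, O(h ⊃ k), we obtain O(k).
Premise 6, O(q ⊃ ¬k), contraposes to O(k ⊃ ¬q); with O(k) we get O(¬q).
The contrapositive of premise 2 (O(n ⊃ q)) is O(¬q ⊃ ¬n), and O(¬q) is already established, so O(¬n).
Premise 9 is O(¬d ⊃ n); contrapositively O(¬n ⊃ d). Since O(¬n) holds, K gives O(d).
Premises 4, 5, 8, 10 do not contribute to this derivation.
Hence d is obligatory.

Obligatory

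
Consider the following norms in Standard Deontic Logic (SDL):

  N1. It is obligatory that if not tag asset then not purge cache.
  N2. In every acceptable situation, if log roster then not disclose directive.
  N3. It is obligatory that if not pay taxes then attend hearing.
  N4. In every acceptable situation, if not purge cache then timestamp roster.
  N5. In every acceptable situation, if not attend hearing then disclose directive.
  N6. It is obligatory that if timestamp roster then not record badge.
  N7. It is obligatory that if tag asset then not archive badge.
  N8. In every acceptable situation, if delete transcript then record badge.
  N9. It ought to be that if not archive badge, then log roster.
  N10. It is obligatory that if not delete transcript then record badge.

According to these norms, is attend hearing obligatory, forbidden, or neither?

By case analysis on ¬delete_transcript: premise 10 gives O(¬delete_transcript → record_badge) and premise 8 gives O(delete_transcript → record_badge), so O(record_badge) either way.
Premise 6 is O(timestamp_roster → ¬record_badge); contrapositively O(record_badge → ¬timestamp_roster). Since O(record_badge) holds, K gives O(¬timestamp_roster).
The contrapositive of premise 4 (O(¬purge_cache → timestamp_roster)) is O(¬timestamp_roster → purge_cache), and O(¬timestamp_roster) is already established, so O(purge_cache).
Premise 1, O(¬tag_asset → ¬purge_cache), contraposes to O(purge_cache → tag_asset); with O(purge_cache) we get O(tag_asset).
With premise 7, O(tag_asset → ¬archive_badge), the K-axiom yields O(¬archive_badge).
With premise 9, O(¬archive_badge → log_roster), the K-axiom yields O(log_roster).
With premise 2, O(log_roster → ¬disclose_directive), the K-axiom yields O(¬disclose_directive).
Premise 5, O(¬attend_hearing → disclose_directive), contraposes to O(¬disclose_directive → attend_hearing); with O(¬disclose_directive) we get O(attend_hearing).
Premise 3 does not contribute to this derivation.
Hence attend_hearing is obligatory.

Obligatory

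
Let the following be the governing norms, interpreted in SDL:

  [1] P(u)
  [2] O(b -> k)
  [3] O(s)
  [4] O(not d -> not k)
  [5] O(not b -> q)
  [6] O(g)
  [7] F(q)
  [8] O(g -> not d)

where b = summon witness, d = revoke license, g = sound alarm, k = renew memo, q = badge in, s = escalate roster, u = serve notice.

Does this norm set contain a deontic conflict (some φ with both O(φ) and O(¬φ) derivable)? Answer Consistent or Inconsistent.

F(q) at premise 7 means O(not q).
Premise 5 is O(not b -> q); contrapositively O(not q -> b). Since O(not q) holds, K gives O(b).
Applying K to premise 2 (O(b -> k)) and O(b) yields O(k).
Premise 4 is O(not d -> not k); contrapositively O(k -> d). Since O(k) holds, K gives O(d).
Premise 8, O(g -> not d), contraposes to O(d -> not g); with O(d) we get O(not g).
But premise 6 directly asserts O(g).
We now have both O(not g) and O(g) — g is simultaneously obligatory and forbidden, violating the D-axiom.

Inconsistent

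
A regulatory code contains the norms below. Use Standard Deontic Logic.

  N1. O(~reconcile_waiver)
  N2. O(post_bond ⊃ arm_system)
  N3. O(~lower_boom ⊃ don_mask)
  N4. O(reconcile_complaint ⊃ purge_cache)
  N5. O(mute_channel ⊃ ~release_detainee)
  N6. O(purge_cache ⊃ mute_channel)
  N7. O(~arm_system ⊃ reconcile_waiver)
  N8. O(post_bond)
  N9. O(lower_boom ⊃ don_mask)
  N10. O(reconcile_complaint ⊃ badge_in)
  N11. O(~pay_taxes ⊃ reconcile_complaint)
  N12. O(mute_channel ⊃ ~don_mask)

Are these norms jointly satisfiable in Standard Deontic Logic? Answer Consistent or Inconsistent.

Consistent

Premise 7 is O(~arm_system ⊃ reconcile_waiver), but O(~arm_system) is not derivable from the premises, so it does not yield O(reconcile_waiver).
So O(reconcile_waiver) is not derivable, and the apparent clash with O(~reconcile_waiver) does not arise.
A world satisfying every obligation exists (e.g. arm_system=true, badge_in=false, don_mask=true, lower_boom=false, mute_channel=false, pay_taxes=true, post_bond=true, purge_cache=false, reconcile_complaint=false, reconcile_waiver=false, release_detainee=false); no atom is both obligatory and forbidden, so the set is consistent.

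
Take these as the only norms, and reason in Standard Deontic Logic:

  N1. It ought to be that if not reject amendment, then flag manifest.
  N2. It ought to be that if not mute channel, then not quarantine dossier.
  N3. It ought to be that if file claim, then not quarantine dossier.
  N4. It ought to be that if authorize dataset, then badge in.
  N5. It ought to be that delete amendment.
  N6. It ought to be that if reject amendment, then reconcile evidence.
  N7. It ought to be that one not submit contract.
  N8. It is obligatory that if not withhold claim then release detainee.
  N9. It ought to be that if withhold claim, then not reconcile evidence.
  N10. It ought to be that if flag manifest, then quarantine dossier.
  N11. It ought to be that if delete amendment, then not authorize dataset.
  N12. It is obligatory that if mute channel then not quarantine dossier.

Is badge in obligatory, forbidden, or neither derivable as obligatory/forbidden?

Premise 4 is O(authorize_dataset → badge_in), but O(authorize_dataset) is not derivable from the premises, so it does not yield O(badge_in).
No premise or chain of K-axiom applications forces O(badge_in), and none forces O(¬badge_in). So badge_in is neither obligatory nor forbidden under these norms.

Neither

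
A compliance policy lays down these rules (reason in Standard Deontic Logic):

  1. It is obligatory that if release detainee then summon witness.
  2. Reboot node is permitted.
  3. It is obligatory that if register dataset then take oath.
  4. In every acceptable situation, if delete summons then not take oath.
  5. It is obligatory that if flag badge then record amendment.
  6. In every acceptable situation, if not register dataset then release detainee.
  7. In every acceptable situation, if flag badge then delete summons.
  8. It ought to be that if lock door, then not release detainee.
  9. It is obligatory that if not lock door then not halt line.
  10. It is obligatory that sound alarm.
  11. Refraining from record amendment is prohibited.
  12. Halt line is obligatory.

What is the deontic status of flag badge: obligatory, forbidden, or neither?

Premise 12 gives O(halt_line).
Premise 9, O(¬lock_door → ¬halt_line), contraposes to O(halt_line → lock_door); with O(halt_line) we get O(lock_door).
From O(lock_door) and premise 8, O(lock_door → ¬release_detainee), we obtain O(¬release_detainee).
Premise 6 is O(¬register_dataset → release_detainee); contrapositively O(¬release_detainee → register_dataset). Since O(¬release_detainee) holds, K gives O(register_dataset).
Premise 3 is O(register_dataset → take_oath); since O(register_dataset), deontic closure gives O(take_oath).
Premise 4 is O(delete_summons → ¬take_oath); contrapositively O(take_oath → ¬delete_summons). Since O(take_oath) holds, K gives O(¬delete_summons).
The contrapositive of premise 7 (O(flag_badge → delete_summons)) is O(¬delete_summons → ¬flag_badge), and O(¬delete_summons) is already established, so O(¬flag_badge).
Premises 1, 2, 5, 10, 11 do not contribute to this derivation.
Thus O(¬flag_badge), which is F(flag_badge): flag_badge is forbidden.

Forbidden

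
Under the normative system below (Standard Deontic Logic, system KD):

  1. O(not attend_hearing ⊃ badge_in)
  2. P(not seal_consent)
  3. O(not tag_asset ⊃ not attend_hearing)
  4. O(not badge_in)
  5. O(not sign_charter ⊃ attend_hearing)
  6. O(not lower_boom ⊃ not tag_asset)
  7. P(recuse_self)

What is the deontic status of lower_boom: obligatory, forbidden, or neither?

Obligatory

Premise 4 states O(not badge_in) outright.
Premise 1, O(not attend_hearing ⊃ badge_in), contraposes to O(not badge_in ⊃ attend_hearing); with O(not badge_in) we get O(attend_hearing).
Premise 3, O(not tag_asset ⊃ not attend_hearing), contraposes to O(attend_hearing ⊃ tag_asset); with O(attend_hearing) we get O(tag_asset).
Premise 6 is O(not lower_boom ⊃ not tag_asset); contrapositively O(tag_asset ⊃ lower_boom). Since O(tag_asset) holds, K gives O(lower_boom).
Premises 2, 5, 7 do not contribute to this derivation.
Hence lower_boom is obligatory.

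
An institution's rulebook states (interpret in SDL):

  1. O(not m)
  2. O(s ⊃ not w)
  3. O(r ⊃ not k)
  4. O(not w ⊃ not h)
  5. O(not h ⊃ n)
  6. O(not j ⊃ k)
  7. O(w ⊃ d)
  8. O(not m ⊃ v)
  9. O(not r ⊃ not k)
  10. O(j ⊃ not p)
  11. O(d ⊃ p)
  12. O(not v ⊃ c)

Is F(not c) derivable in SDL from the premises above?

Premise 12 is O(not v ⊃ c), but O(not v) is not derivable from the premises, so it does not yield O(c).
No other premise forces O(c). An ideal world satisfying every premise can still have not c true, so F(not c) is not derivable.

No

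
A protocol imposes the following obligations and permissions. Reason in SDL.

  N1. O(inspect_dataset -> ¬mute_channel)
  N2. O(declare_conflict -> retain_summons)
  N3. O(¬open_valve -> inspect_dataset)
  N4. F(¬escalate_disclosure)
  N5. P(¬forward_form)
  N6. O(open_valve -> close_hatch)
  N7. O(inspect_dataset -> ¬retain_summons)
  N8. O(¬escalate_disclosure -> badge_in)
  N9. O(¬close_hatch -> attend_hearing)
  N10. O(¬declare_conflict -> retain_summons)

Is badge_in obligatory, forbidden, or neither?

Premise 8 is O(¬escalate_disclosure -> badge_in), but O(¬escalate_disclosure) is not derivable from the premises, so it does not yield O(badge_in).
No premise or chain of K-axiom applications forces O(badge_in), and none forces O(¬badge_in). So badge_in is neither obligatory nor forbidden under these norms.

Neither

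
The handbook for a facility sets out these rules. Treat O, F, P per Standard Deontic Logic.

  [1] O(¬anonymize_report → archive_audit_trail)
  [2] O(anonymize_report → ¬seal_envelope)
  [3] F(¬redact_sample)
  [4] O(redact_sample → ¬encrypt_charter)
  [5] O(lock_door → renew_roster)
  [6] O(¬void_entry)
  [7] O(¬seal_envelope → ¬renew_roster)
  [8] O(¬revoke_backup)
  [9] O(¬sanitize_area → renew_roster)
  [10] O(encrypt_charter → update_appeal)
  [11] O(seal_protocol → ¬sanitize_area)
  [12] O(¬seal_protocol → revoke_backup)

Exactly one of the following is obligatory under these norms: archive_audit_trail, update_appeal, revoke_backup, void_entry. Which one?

archive_audit_trail

Premise 8 gives O(¬revoke_backup).
Premise 12 is O(¬seal_protocol → revoke_backup); contrapositively O(¬revoke_backup → seal_protocol). Since O(¬revoke_backup) holds, K gives O(seal_protocol).
Applying K to premise 11 (O(seal_protocol → ¬sanitize_area)) and O(seal_protocol) yields O(¬sanitize_area).
Applying K to premise 9 (O(¬sanitize_area → renew_roster)) and O(¬sanitize_area) yields O(renew_roster).
Premise 7, O(¬seal_envelope → ¬renew_roster), contraposes to O(renew_roster → seal_envelope); with O(renew_roster) we get O(seal_envelope).
Premise 2 is O(anonymize_report → ¬seal_envelope); contrapositively O(seal_envelope → ¬anonymize_report). Since O(seal_envelope) holds, K gives O(¬anonymize_report).
With premise 1, O(¬anonymize_report → archive_audit_trail), the K-axiom yields O(archive_audit_trail).
So O(archive_audit_trail) holds — archive_audit_trail is obligatory. None of the other listed options is made obligatory by any chain of premises.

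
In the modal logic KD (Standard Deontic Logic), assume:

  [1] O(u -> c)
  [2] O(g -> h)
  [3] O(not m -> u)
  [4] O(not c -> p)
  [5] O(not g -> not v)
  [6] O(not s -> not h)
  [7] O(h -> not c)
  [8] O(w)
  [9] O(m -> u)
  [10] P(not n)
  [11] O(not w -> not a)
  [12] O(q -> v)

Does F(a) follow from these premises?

No

Premise 11 is O(not w -> not a), but O(not w) is not derivable from the premises, so it does not yield O(not a).
No other premise forces O(not a). An ideal world satisfying every premise can still have a true, so F(a) is not derivable.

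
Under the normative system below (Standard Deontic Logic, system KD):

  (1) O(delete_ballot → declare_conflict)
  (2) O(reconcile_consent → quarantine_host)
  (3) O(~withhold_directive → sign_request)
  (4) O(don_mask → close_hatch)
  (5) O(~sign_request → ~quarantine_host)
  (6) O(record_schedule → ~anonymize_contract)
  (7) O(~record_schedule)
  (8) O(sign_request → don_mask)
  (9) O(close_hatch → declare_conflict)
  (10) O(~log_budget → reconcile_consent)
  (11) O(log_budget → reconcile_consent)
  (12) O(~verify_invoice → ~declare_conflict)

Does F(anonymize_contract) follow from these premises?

No

Premise 6 is O(record_schedule → ~anonymize_contract), but O(record_schedule) is not derivable from the premises, so it does not yield O(~anonymize_contract).
No other premise forces O(~anonymize_contract). An ideal world satisfying every premise can still have anonymize_contract true, so F(anonymize_contract) is not derivable.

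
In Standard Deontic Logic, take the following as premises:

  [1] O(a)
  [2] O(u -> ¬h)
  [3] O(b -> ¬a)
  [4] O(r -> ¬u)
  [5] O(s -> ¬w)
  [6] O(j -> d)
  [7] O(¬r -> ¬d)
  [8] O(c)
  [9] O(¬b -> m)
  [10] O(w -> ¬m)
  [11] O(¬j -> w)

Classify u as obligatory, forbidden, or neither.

Forbidden

From premise 1 we have O(a).
Premise 3 is O(b -> ¬a); contrapositively O(a -> ¬b). Since O(a) holds, K gives O(¬b).
With premise 9, O(¬b -> m), the K-axiom yields O(m).
The contrapositive of premise 10 (O(w -> ¬m)) is O(m -> ¬w), and O(m) is already established, so O(¬w).
Premise 11, O(¬j -> w), contraposes to O(¬w -> j); with O(¬w) we get O(j).
With premise 6, O(j -> d), the K-axiom yields O(d).
Premise 7 is O(¬r -> ¬d); contrapositively O(d -> r). Since O(d) holds, K gives O(r).
Premise 4 is O(r -> ¬u); since O(r), deontic closure gives O(¬u).
Premises 2, 5, 8 do not contribute to this derivation.
Thus O(¬u), which is F(u): u is forbidden.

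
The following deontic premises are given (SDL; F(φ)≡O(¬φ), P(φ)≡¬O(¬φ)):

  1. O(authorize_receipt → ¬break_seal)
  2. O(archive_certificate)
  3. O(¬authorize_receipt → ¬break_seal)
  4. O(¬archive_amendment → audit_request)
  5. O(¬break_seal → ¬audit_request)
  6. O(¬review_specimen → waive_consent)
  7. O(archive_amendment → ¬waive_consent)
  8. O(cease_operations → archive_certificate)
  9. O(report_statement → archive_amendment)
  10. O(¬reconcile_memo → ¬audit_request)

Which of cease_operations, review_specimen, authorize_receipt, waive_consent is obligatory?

Premises 3 and 1 cover both cases: O(¬authorize_receipt → ¬break_seal) and O(authorize_receipt → ¬break_seal). Since ¬authorize_receipt ∨ authorize_receipt is a tautology, O(¬break_seal) follows.
With premise 5, O(¬break_seal → ¬audit_request), the K-axiom yields O(¬audit_request).
Premise 4, O(¬archive_amendment → audit_request), contraposes to O(¬audit_request → archive_amendment); with O(¬audit_request) we get O(archive_amendment).
With premise 7, O(archive_amendment → ¬waive_consent), the K-axiom yields O(¬waive_consent).
Premise 6, O(¬review_specimen → waive_consent), contraposes to O(¬waive_consent → review_specimen); with O(¬waive_consent) we get O(review_specimen).
So O(review_specimen) holds — review_specimen is obligatory. None of the other listed options is made obligatory by any chain of premises.

review_specimen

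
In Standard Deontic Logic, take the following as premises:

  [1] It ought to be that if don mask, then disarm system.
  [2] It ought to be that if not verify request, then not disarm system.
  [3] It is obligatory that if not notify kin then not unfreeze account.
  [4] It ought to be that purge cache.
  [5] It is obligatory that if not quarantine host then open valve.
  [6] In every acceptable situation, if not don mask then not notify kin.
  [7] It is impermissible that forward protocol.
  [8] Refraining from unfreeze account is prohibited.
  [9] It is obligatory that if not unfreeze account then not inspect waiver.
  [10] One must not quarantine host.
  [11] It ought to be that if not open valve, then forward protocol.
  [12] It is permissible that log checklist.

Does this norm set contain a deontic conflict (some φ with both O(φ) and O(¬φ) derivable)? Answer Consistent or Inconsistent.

Premise 11 is O(¬open_valve → forward_protocol), but O(¬open_valve) is not derivable from the premises, so it does not yield O(forward_protocol).
So O(forward_protocol) is not derivable, and the apparent clash with O(¬forward_protocol) does not arise.
A world satisfying every obligation exists (e.g. disarm_system=true, don_mask=true, forward_protocol=false, inspect_waiver=false, log_checklist=false, notify_kin=true, open_valve=true, purge_cache=true, quarantine_host=false, unfreeze_account=true, verify_request=true); no atom is both obligatory and forbidden, so the set is consistent.

Consistent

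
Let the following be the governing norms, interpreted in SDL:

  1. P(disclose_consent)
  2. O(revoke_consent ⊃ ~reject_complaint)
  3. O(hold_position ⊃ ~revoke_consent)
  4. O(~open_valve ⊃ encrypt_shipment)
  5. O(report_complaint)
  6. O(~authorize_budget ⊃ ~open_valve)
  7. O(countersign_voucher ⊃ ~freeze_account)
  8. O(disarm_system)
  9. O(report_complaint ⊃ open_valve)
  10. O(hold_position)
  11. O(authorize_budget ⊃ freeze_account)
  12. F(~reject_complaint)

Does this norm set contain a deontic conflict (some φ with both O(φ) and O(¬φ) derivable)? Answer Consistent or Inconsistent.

Consistent

Premise 2 is O(revoke_consent ⊃ ~reject_complaint), but O(revoke_consent) is not derivable from the premises, so it does not yield O(~reject_complaint).
So O(~reject_complaint) is not derivable, and the apparent clash with O(reject_complaint) does not arise.
A world satisfying every obligation exists (e.g. authorize_budget=true, countersign_voucher=false, disarm_system=true, disclose_consent=false, encrypt_shipment=false, freeze_account=true, hold_position=true, open_valve=true, reject_complaint=true, report_complaint=true, revoke_consent=false); no atom is both obligatory and forbidden, so the set is consistent.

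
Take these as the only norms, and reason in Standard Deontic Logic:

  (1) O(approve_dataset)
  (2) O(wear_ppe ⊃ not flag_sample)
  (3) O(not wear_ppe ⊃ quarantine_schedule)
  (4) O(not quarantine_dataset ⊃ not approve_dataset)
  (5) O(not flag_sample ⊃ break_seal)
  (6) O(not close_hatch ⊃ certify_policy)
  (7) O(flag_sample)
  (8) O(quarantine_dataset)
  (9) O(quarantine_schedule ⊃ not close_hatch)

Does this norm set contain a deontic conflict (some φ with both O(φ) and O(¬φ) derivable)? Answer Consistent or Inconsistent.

Premise 4 is O(not quarantine_dataset ⊃ not approve_dataset), but O(not quarantine_dataset) is not derivable from the premises, so it does not yield O(not approve_dataset).
So O(not approve_dataset) is not derivable, and the apparent clash with O(approve_dataset) does not arise.
A world satisfying every obligation exists (e.g. approve_dataset=true, break_seal=false, certify_policy=true, close_hatch=false, flag_sample=true, quarantine_dataset=true, quarantine_schedule=true, wear_ppe=false); no atom is both obligatory and forbidden, so the set is consistent.

Consistent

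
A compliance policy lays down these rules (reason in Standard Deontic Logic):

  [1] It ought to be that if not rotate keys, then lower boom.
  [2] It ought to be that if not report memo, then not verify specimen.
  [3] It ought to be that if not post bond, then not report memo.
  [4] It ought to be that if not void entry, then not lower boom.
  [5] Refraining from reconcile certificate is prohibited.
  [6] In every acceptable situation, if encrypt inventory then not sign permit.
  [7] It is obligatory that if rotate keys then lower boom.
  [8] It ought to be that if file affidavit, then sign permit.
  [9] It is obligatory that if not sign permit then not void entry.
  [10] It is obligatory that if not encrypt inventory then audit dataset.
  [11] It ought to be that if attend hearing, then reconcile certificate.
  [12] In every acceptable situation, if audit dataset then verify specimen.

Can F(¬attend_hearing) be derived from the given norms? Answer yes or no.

Premise 11 is O(attend_hearing → reconcile_certificate); even if O(reconcile_certificate) held, inferring O(attend_hearing) would be affirming the consequent — invalid.
No other premise forces O(attend_hearing). An ideal world satisfying every premise can still have ¬attend_hearing true, so F(¬attend_hearing) is not derivable.

No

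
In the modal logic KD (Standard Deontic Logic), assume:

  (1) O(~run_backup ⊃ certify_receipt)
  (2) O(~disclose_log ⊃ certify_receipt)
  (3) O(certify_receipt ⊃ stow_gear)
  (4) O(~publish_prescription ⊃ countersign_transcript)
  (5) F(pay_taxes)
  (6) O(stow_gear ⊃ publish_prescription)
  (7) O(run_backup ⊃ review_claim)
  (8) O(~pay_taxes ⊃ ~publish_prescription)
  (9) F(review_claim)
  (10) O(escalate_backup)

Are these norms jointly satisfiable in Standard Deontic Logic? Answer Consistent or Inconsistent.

F(review_claim) at premise 9 means O(~review_claim).
Premise 7 is O(run_backup ⊃ review_claim); contrapositively O(~review_claim ⊃ ~run_backup). Since O(~review_claim) holds, K gives O(~run_backup).
With premise 1, O(~run_backup ⊃ certify_receipt), the K-axiom yields O(certify_receipt).
Applying K to premise 3 (O(certify_receipt ⊃ stow_gear)) and O(certify_receipt) yields O(stow_gear).
With premise 6, O(stow_gear ⊃ publish_prescription), the K-axiom yields O(publish_prescription).
Premise 8 is O(~pay_taxes ⊃ ~publish_prescription); contrapositively O(publish_prescription ⊃ pay_taxes). Since O(publish_prescription) holds, K gives O(pay_taxes).
However, F(pay_taxes) at premise 5 amounts to O(~pay_taxes).
We now have both O(pay_taxes) and O(~pay_taxes) — pay_taxes is simultaneously obligatory and forbidden, violating the D-axiom.

Inconsistent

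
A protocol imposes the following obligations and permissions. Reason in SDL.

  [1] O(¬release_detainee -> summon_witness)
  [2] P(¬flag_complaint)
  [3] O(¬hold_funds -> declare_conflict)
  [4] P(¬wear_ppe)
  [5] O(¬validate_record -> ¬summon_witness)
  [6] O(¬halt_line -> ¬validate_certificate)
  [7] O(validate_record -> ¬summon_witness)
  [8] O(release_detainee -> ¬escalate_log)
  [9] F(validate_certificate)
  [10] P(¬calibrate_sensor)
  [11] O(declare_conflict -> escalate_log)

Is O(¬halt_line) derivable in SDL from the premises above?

Premise 6 is O(¬halt_line -> ¬validate_certificate); even if O(¬validate_certificate) held, inferring O(¬halt_line) would be affirming the consequent — invalid.
No other premise forces O(¬halt_line). An ideal world satisfying every premise can still have ¬halt_line false, so O(¬halt_line) is not derivable.

No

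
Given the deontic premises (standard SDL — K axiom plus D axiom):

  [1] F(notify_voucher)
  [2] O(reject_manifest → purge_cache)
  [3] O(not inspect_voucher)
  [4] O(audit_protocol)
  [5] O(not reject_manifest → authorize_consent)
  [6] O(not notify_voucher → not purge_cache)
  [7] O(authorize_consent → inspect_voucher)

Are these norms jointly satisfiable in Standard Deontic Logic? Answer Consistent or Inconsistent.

Premise 3 gives O(not inspect_voucher).
The contrapositive of premise 7 (O(authorize_consent → inspect_voucher)) is O(not inspect_voucher → not authorize_consent), and O(not inspect_voucher) is already established, so O(not authorize_consent).
The contrapositive of premise 5 (O(not reject_manifest → authorize_consent)) is O(not authorize_consent → reject_manifest), and O(not authorize_consent) is already established, so O(reject_manifest).
Applying K to premise 2 (O(reject_manifest → purge_cache)) and O(reject_manifest) yields O(purge_cache).
Premise 6, O(not notify_voucher → not purge_cache), contraposes to O(purge_cache → notify_voucher); with O(purge_cache) we get O(notify_voucher).
Yet premise 1 is F(notify_voucher), i.e. O(not notify_voucher).
We now have both O(notify_voucher) and O(not notify_voucher) — notify_voucher is simultaneously obligatory and forbidden, violating the D-axiom.

Inconsistent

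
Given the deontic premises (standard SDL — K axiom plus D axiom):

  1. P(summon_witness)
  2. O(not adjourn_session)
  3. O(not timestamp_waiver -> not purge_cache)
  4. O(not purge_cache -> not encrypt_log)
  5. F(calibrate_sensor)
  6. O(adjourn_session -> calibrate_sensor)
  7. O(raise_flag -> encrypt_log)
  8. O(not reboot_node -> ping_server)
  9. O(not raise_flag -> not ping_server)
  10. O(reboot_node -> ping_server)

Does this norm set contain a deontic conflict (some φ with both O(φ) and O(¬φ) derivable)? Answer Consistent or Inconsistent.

Consistent

Premise 6 is O(adjourn_session -> calibrate_sensor), but O(adjourn_session) is not derivable from the premises, so it does not yield O(calibrate_sensor).
So O(calibrate_sensor) is not derivable, and the apparent clash with O(not calibrate_sensor) does not arise.
A world satisfying every obligation exists (e.g. adjourn_session=false, calibrate_sensor=false, encrypt_log=true, ping_server=true, purge_cache=true, raise_flag=true, reboot_node=false, summon_witness=false, timestamp_waiver=true); no atom is both obligatory and forbidden, so the set is consistent.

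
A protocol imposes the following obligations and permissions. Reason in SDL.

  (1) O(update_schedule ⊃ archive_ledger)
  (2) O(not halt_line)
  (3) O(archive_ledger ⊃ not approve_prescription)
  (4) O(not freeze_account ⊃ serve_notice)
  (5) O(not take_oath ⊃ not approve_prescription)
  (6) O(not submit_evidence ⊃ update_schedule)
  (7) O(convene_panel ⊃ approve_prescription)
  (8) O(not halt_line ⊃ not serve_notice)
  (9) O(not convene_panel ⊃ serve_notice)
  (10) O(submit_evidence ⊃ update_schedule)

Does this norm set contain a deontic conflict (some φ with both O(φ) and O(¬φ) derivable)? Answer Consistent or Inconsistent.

Inconsistent

Premises 6 and 10 are O(not submit_evidence ⊃ update_schedule) and O(submit_evidence ⊃ update_schedule); every ideal world satisfies not submit_evidence or submit_evidence, so in either case update_schedule holds — hence O(update_schedule).
Premise 1 is O(update_schedule ⊃ archive_ledger); since O(update_schedule), deontic closure gives O(archive_ledger).
With premise 3, O(archive_ledger ⊃ not approve_prescription), the K-axiom yields O(not approve_prescription).
Premise 7, O(convene_panel ⊃ approve_prescription), contraposes to O(not approve_prescription ⊃ not convene_panel); with O(not approve_prescription) we get O(not convene_panel).
Premise 9 is O(not convene_panel ⊃ serve_notice); since O(not convene_panel), deontic closure gives O(serve_notice).
The contrapositive of premise 8 (O(not halt_line ⊃ not serve_notice)) is O(serve_notice ⊃ halt_line), and O(serve_notice) is already established, so O(halt_line).
But premise 2 directly asserts O(not halt_line).
We now have both O(halt_line) and O(not halt_line) — halt_line is simultaneously obligatory and forbidden, violating the D-axiom.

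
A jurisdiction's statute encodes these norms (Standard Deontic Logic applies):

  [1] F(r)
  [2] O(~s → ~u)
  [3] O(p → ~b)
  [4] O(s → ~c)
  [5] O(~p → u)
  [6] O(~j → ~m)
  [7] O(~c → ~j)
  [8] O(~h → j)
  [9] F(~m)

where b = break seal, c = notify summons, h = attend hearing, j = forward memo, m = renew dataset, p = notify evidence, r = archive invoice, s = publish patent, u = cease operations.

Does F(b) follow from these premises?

Premise 9 is F(~m), i.e. O(m).
Premise 6 is O(~j → ~m); contrapositively O(m → j). Since O(m) holds, K gives O(j).
Premise 7 is O(~c → ~j); contrapositively O(j → c). Since O(j) holds, K gives O(c).
Premise 4 is O(s → ~c); contrapositively O(c → ~s). Since O(c) holds, K gives O(~s).
Premise 2 is O(~s → ~u); since O(~s), deontic closure gives O(~u).
Premise 5, O(~p → u), contraposes to O(~u → p); with O(~u) we get O(p).
Applying K to premise 3 (O(p → ~b)) and O(p) yields O(~b).
Premises 1, 8 do not contribute to this derivation.
So O(~b) holds, i.e. F(b). The claim follows.

Yes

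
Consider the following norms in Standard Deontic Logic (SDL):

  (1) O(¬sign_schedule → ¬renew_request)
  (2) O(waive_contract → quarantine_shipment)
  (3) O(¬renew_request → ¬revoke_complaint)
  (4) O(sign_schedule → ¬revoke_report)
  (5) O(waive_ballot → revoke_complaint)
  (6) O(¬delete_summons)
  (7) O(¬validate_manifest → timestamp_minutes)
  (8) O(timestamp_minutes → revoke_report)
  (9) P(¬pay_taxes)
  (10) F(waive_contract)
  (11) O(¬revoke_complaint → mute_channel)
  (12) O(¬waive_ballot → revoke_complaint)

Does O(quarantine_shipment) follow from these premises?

Premise 2 is O(waive_contract → quarantine_shipment), but O(waive_contract) is not derivable from the premises, so it does not yield O(quarantine_shipment).
No other premise forces O(quarantine_shipment). An ideal world satisfying every premise can still have quarantine_shipment false, so O(quarantine_shipment) is not derivable.

No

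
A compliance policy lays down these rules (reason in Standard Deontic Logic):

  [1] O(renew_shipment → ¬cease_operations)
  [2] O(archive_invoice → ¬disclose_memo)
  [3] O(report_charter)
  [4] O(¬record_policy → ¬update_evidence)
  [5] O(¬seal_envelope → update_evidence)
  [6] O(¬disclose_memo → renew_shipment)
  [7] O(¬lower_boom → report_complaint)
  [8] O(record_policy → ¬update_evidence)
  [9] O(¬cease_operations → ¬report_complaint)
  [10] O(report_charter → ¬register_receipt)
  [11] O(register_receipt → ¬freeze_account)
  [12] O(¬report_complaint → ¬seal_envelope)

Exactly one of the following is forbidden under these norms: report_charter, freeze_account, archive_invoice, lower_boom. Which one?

archive_invoice

Premises 4 and 8 cover both cases: O(¬record_policy → ¬update_evidence) and O(record_policy → ¬update_evidence). Since ¬record_policy ∨ record_policy is a tautology, O(¬update_evidence) follows.
The contrapositive of premise 5 (O(¬seal_envelope → update_evidence)) is O(¬update_evidence → seal_envelope), and O(¬update_evidence) is already established, so O(seal_envelope).
Premise 12, O(¬report_complaint → ¬seal_envelope), contraposes to O(seal_envelope → report_complaint); with O(seal_envelope) we get O(report_complaint).
The contrapositive of premise 9 (O(¬cease_operations → ¬report_complaint)) is O(report_complaint → cease_operations), and O(report_complaint) is already established, so O(cease_operations).
Premise 1 is O(renew_shipment → ¬cease_operations); contrapositively O(cease_operations → ¬renew_shipment). Since O(cease_operations) holds, K gives O(¬renew_shipment).
Premise 6 is O(¬disclose_memo → renew_shipment); contrapositively O(¬renew_shipment → disclose_memo). Since O(¬renew_shipment) holds, K gives O(disclose_memo).
Premise 2 is O(archive_invoice → ¬disclose_memo); contrapositively O(disclose_memo → ¬archive_invoice). Since O(disclose_memo) holds, K gives O(¬archive_invoice).
So O(¬archive_invoice) holds, i.e. archive_invoice is forbidden. None of the other listed options is forbidden under the premises.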